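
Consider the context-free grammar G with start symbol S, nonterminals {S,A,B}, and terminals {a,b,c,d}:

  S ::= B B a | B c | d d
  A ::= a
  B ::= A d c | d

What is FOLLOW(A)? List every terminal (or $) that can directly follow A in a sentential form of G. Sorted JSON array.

FIRST sets, iterate to fixpoint:
[1]
  A via A→a: +{a}
  B via B→A d c: +{a}
  B via B→d: +{d}
  S via S→B B a: +{a,d}
  S: {a,d}  A: {a}  B: {a,d}
[2] — fixpoint
  S: {a,d}  A: {a}  B: {a,d}

FOLLOW iteration:
seed FOLLOW(S) with $
iter 1:
  B→A d c: FOLLOW(A) ⊇ FIRST(d) = {d}; new: +{d}
  S→B B a: FOLLOW(B) ⊇ FIRST(B) = {a,d}; new: +{a,d}
  S→B c: FOLLOW(B) ⊇ FIRST(c) = {c}; new: +{c}
  S: {$}  A: {d}  B: {a,c,d}
iter 2: (no change)
  S: {$}  A: {d}  B: {a,c,d}

FOLLOW(A) = ["d"]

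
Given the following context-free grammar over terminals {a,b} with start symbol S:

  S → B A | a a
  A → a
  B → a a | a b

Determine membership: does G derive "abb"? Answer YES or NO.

Convert to CNF:
  S -> B A | T0 T0
  A -> a
  B -> T0 T0 | T0 T1
  T0 -> a
  T1 -> b

CYK table (by increasing span):
  T[0,0] 'a' = {A,T0}  orig:{A}
  T[1,1] 'b' = {T1}  orig:{}
  T[2,2] 'b' = {T1}  orig:{}
  T[0,1] 'ab' = {B}
  T[1,2] 'bb' = ∅
  T[0,2] 'abb' = ∅

S ∉ T[0,2] ⇒ NO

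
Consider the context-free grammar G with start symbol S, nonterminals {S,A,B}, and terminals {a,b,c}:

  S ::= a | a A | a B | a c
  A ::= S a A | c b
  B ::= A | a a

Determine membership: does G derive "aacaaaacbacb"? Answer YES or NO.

Convert to CNF:
  S -> T0 A | T0 B | T0 T1 | a
  A -> S X3 | T1 T2
  B -> S X4 | T0 T0 | T1 T2
  T0 -> a
  T1 -> c
  T2 -> b
  X3 -> T0 A
  X4 -> T0 A

CYK table (by increasing span):
  T[0,0] 'a' = {S,T0}  orig:{S}
  T[1,1] 'a' = {S,T0}  orig:{S}
  T[2,2] 'c' = {T1}  orig:{}
  T[3,3] 'a' = {S,T0}  orig:{S}
  T[4,4] 'a' = {S,T0}  orig:{S}
  T[5,5] 'a' = {S,T0}  orig:{S}
  T[6,6] 'a' = {S,T0}  orig:{S}
  T[7,7] 'c' = {T1}  orig:{}
  T[8,8] 'b' = {T2}  orig:{}
  T[9,9] 'a' = {S,T0}  orig:{S}
  T[10,10] 'c' = {T1}  orig:{}
  T[11,11] 'b' = {T2}  orig:{}
  T[0,1] 'aa' = {B}
  T[1,2] 'ac' = {S}
  T[2,3] 'ca' = ∅
  T[3,4] 'aa' = {B}
  T[4,5] 'aa' = {B}
  T[5,6] 'aa' = {B}
  T[6,7] 'ac' = {S}
  T[7,8] 'cb' = {A,B}
  T[8,9] 'ba' = ∅
  T[9,10] 'ac' = {S}
  T[10,11] 'cb' = {A,B}
  T[0,2] 'aac' = ∅
  T[1,3] 'aca' = ∅
  T[2,4] 'caa' = ∅
  T[3,5] 'aaa' = {S}
  T[4,6] 'aaa' = {S}
  T[5,7] 'aac' = ∅
  T[6,8] 'acb' = {S,X3,X4}  orig:{S}
  T[7,9] 'cba' = ∅
  T[8,10] 'bac' = ∅
  T[9,11] 'acb' = {S,X3,X4}  orig:{S}
  T[0,3] 'aaca' = ∅
  T[1,4] 'acaa' = ∅
  T[2,5] 'caaa' = ∅
  T[3,6] 'aaaa' = ∅
  T[4,7] 'aaac' = ∅
  T[5,8] 'aacb' = {A,B}
  T[6,9] 'acba' = ∅
  T[7,10] 'cbac' = ∅
  T[8,11] 'bacb' = ∅
  T[0,4] 'aacaa' = ∅
  T[1,5] 'acaaa' = ∅
  T[2,6] 'caaaa' = ∅
  T[3,7] 'aaaac' = ∅
  T[4,8] 'aaacb' = {S,X3,X4}  orig:{S}
  T[5,9] 'aacba' = ∅
  T[6,10] 'acbac' = ∅
  T[7,11] 'cbacb' = ∅
  T[0,5] 'aacaaa' = ∅
  T[1,6] 'acaaaa' = ∅
  T[2,7] 'caaaac' = ∅
  T[3,8] 'aaaacb' = {A,B}
  T[4,9] 'aaacba' = ∅
  T[5,10] 'aacbac' = ∅
  T[6,11] 'acbacb' = {A,B}
  T[0,6] 'aacaaaa' = ∅
  T[1,7] 'acaaaac' = ∅
  T[2,8] 'caaaacb' = ∅
  T[3,9] 'aaaacba' = ∅
  T[4,10] 'aaacbac' = ∅
  T[5,11] 'aacbacb' = {S,X3,X4}  orig:{S}
  T[0,7] 'aacaaaac' = ∅
  T[1,8] 'acaaaacb' = ∅
  T[2,9] 'caaaacba' = ∅
  T[3,10] 'aaaacbac' = ∅
  T[4,11] 'aaacbacb' = {A,B}
  T[0,8] 'aacaaaacb' = ∅
  T[1,9] 'acaaaacba' = ∅
  T[2,10] 'caaaacbac' = ∅
  T[3,11] 'aaaacbacb' = {S,X3,X4}  orig:{S}
  T[0,9] 'aacaaaacba' = ∅
  T[1,10] 'acaaaacbac' = ∅
  T[2,11] 'caaaacbacb' = ∅
  T[0,10] 'aacaaaacbac' = ∅
  T[1,11] 'acaaaacbacb' = {A,B}
  T[0,11] 'aacaaaacbacb' = {S,X3,X4}  orig:{S}

S ∈ T[0,11] ⇒ YES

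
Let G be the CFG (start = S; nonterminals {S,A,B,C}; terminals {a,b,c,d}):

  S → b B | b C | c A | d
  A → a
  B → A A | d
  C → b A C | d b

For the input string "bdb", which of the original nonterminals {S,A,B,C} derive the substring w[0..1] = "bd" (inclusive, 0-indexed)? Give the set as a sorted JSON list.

CNF form of G:
  S -> T0 B | T0 C | T2 A | d
  A -> a
  B -> A A | d
  C -> T0 X3 | T1 T0
  T0 -> b
  T1 -> d
  T2 -> c
  X3 -> A C

CYK table (by increasing span) (cells [i..j] with 0 ≤ i ≤ j ≤ 1 only):
  [0..0]={T0}  "b"  orig:{}
  [1..1]={B,S,T1}  "d"  orig:{B,S}
  [0..1]={S}  "bd"

Original NTs in T[0,1] deriving "bd": ["S"]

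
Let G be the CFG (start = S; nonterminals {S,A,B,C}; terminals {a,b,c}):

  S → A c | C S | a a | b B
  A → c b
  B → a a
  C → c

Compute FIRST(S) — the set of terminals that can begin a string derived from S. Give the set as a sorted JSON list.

Compute FIRST by fixpoint:
iter 1:
  A via A→c b: +{c}
  B via B→a a: +{a}
  C via C→c: +{c}
  S via S→A c: +{c}
  S via S→a a: +{a}
  S via S→b B: +{b}
  FIRST(S)={a,b,c}  FIRST(A)={c}  FIRST(B)={a}  FIRST(C)={c}
iter 2: (no change)
  FIRST(S)={a,b,c}  FIRST(A)={c}  FIRST(B)={a}  FIRST(C)={c}

FIRST(S) = ["a", "b", "c"]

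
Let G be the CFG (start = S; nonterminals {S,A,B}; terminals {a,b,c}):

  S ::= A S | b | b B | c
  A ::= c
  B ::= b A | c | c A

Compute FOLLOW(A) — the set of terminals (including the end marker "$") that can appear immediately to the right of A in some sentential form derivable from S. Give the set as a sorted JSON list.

FIRST sets, iterate to fixpoint:
pass 1:
  A via A→c: +{c}
  B via B→b A: +{b}
  B via B→c: +{c}
  S via S→A S: +{c}
  S via S→b: +{b}
  FIRST[S]={b,c}  FIRST[A]={c}  FIRST[B]={b,c}
pass 2: — fixpoint
  FIRST[S]={b,c}  FIRST[A]={c}  FIRST[B]={b,c}

FOLLOW sets:
FOLLOW(S) := {$}
round 1:
  S→A S: FOLLOW(A) ⊇ FIRST(S) = {b,c}; new: +{b,c}
  S→b B: FOLLOW(B) ⊇ FOLLOW(S) ⊇ {$}; new: +{$}
  FOLLOW[S]={$}  FOLLOW[A]={b,c}  FOLLOW[B]={$}
round 2:
  B→b A: FOLLOW(A) ⊇ FOLLOW(B) ⊇ {$}; new: +{$}
  FOLLOW[S]={$}  FOLLOW[A]={$,b,c}  FOLLOW[B]={$}
round 3: done
  FOLLOW[S]={$}  FOLLOW[A]={$,b,c}  FOLLOW[B]={$}

FOLLOW(A) = ["$", "b", "c"]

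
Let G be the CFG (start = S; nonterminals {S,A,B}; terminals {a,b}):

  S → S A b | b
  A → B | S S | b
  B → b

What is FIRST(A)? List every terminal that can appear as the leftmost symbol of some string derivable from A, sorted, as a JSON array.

FIRST iteration:
round 1:
  A via A→b: +{b}
  B via B→b: +{b}
  S via S→b: +{b}
  S: {b}  A: {b}  B: {b}
round 2: (stable)
  S: {b}  A: {b}  B: {b}

FIRST(A) = ["b"]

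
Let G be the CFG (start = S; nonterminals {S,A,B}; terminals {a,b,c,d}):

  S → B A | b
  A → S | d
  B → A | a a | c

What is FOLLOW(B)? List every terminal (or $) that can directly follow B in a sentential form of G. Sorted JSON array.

FIRST iteration:
[1]
  A via A→d: +{d}
  B via B→A: +{d}
  B via B→a a: +{a}
  B via B→c: +{c}
  S via S→B A: +{a,c,d}
  S via S→b: +{b}
  FIRST(S)={a,b,c,d}  FIRST(A)={d}  FIRST(B)={a,c,d}
[2]
  A via A→S: +{a,b,c}
  B via B→A: +{b}
  FIRST(S)={a,b,c,d}  FIRST(A)={a,b,c,d}  FIRST(B)={a,b,c,d}
[3] (no change)
  FIRST(S)={a,b,c,d}  FIRST(A)={a,b,c,d}  FIRST(B)={a,b,c,d}

FOLLOW iteration:
FOLLOW(S) := {$}
pass 1:
  S→B A: FOLLOW(B) ⊇ FIRST(A) = {a,b,c,d}; new: +{a,b,c,d}
  S→B A: FOLLOW(A) ⊇ FOLLOW(S) ⊇ {$}; new: +{$}
  S: {$}  A: {$}  B: {a,b,c,d}
pass 2:
  B→A: FOLLOW(A) ⊇ FOLLOW(B) ⊇ {a,b,c,d}; new: +{a,b,c,d}
  S: {$}  A: {$,a,b,c,d}  B: {a,b,c,d}
pass 3:
  A→S: FOLLOW(S) ⊇ FOLLOW(A) ⊇ {$,a,b,c,d}; new: +{a,b,c,d}
  S: {$,a,b,c,d}  A: {$,a,b,c,d}  B: {a,b,c,d}
pass 4: — fixpoint
  S: {$,a,b,c,d}  A: {$,a,b,c,d}  B: {a,b,c,d}

FOLLOW(B) = ["a", "b", "c", "d"]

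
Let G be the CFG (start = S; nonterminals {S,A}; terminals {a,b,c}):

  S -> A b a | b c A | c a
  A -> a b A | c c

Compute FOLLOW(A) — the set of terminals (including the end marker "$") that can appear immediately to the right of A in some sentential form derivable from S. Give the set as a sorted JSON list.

FIRST iteration:
pass 1:
  A via A→a b A: +{a}
  A via A→c c: +{c}
  S via S→A b a: +{a,c}
  S via S→b c A: +{b}
  S: {a,b,c}  A: {a,c}
pass 2: (no change)
  S: {a,b,c}  A: {a,c}

FOLLOW iteration:
seed FOLLOW(S) with $
pass 1:
  S→A b a: FOLLOW(A) ⊇ FIRST(b) = {b}; new: +{b}
  S→b c A: FOLLOW(A) ⊇ FOLLOW(S) ⊇ {$}; new: +{$}
  S: {$}  A: {$,b}
pass 2: (stable)
  S: {$}  A: {$,b}

FOLLOW(A) = ["$", "b"]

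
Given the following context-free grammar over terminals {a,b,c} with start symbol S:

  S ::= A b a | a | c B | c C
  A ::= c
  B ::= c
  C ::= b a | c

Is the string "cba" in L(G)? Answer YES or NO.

CNF form of G:
  S -> A X3 | T2 B | T2 C | a
  A -> c
  B -> c
  C -> T0 T1 | c
  T0 -> b
  T1 -> a
  T2 -> c
  X3 -> T0 T1

Fill CYK table bottom-up:
  T[0,0] 'c' = {A,B,C,T2}  orig:{A,B,C}
  T[1,1] 'b' = {T0}  orig:{}
  T[2,2] 'a' = {S,T1}  orig:{S}
  T[0,1] 'cb' = ∅
  T[1,2] 'ba' = {C,X3}  orig:{C}
  T[0,2] 'cba' = {S}

S ∈ T[0,2] ⇒ YES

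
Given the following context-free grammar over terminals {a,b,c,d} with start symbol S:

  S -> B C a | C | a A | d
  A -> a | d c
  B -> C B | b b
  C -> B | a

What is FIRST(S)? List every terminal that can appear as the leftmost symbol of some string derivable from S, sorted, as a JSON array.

Compute FIRST by fixpoint:
[1]
  A via A→a: +{a}
  A via A→d c: +{d}
  B via B→b b: +{b}
  C via C→B: +{b}
  C via C→a: +{a}
  S via S→B C a: +{b}
  S via S→C: +{a}
  S via S→d: +{d}
  FIRST[S]={a,b,d}  FIRST[A]={a,d}  FIRST[B]={b}  FIRST[C]={a,b}
[2]
  B via B→C B: +{a}
  FIRST[S]={a,b,d}  FIRST[A]={a,d}  FIRST[B]={a,b}  FIRST[C]={a,b}
[3] done
  FIRST[S]={a,b,d}  FIRST[A]={a,d}  FIRST[B]={a,b}  FIRST[C]={a,b}

FIRST(S) = ["a", "b", "d"]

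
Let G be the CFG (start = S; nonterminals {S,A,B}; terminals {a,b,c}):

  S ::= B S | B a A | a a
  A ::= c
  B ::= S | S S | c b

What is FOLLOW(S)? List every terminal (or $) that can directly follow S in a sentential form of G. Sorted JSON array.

FIRST sets, iterate to fixpoint:
[1]
  A via A→c: +{c}
  B via B→c b: +{c}
  S via S→B S: +{c}
  S via S→a a: +{a}
  FIRST[S]={a,c}  FIRST[A]={c}  FIRST[B]={c}
[2]
  B via B→S: +{a}
  FIRST[S]={a,c}  FIRST[A]={c}  FIRST[B]={a,c}
[3] (stable)
  FIRST[S]={a,c}  FIRST[A]={c}  FIRST[B]={a,c}

Compute FOLLOW by fixpoint:
FOLLOW(S) := {$}
round 1:
  B→S S: FOLLOW(S) ⊇ FIRST(S) = {a,c}; new: +{a,c}
  S→B S: FOLLOW(B) ⊇ FIRST(S) = {a,c}; new: +{a,c}
  S→B a A: FOLLOW(A) ⊇ FOLLOW(S) ⊇ {$,a,c}; new: +{$,a,c}
  FOLLOW[S]={$,a,c}  FOLLOW[A]={$,a,c}  FOLLOW[B]={a,c}
round 2: — fixpoint
  FOLLOW[S]={$,a,c}  FOLLOW[A]={$,a,c}  FOLLOW[B]={a,c}

FOLLOW(S) = ["$", "a", "c"]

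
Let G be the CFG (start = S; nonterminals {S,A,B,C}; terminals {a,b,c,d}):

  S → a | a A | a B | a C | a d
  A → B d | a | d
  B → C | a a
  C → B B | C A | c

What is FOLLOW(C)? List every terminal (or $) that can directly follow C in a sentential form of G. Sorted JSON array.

FIRST sets, iterate to fixpoint:
round 1:
  A via A→a: +{a}
  A via A→d: +{d}
  B via B→a a: +{a}
  C via C→B B: +{a}
  C via C→c: +{c}
  S via S→a: +{a}
  FIRST[S]={a}  FIRST[A]={a,d}  FIRST[B]={a}  FIRST[C]={a,c}
round 2:
  B via B→C: +{c}
  FIRST[S]={a}  FIRST[A]={a,d}  FIRST[B]={a,c}  FIRST[C]={a,c}
round 3:
  A via A→B d: +{c}
  FIRST[S]={a}  FIRST[A]={a,c,d}  FIRST[B]={a,c}  FIRST[C]={a,c}
round 4: (no change)
  FIRST[S]={a}  FIRST[A]={a,c,d}  FIRST[B]={a,c}  FIRST[C]={a,c}

FOLLOW sets:
initialize: $ ∈ FOLLOW(S)
[1]
  A→B d: FOLLOW(B) ⊇ FIRST(d) = {d}; new: +{d}
  B→C: FOLLOW(C) ⊇ FOLLOW(B) ⊇ {d}; new: +{d}
  C→B B: FOLLOW(B) ⊇ FIRST(B) = {a,c}; new: +{a,c}
  C→C A: FOLLOW(C) ⊇ FIRST(A) = {a,c,d}; new: +{a,c}
  C→C A: FOLLOW(A) ⊇ FOLLOW(C) ⊇ {a,c,d}; new: +{a,c,d}
  S→a A: FOLLOW(A) ⊇ FOLLOW(S) ⊇ {$}; new: +{$}
  S→a B: FOLLOW(B) ⊇ FOLLOW(S) ⊇ {$}; new: +{$}
  S→a C: FOLLOW(C) ⊇ FOLLOW(S) ⊇ {$}; new: +{$}
  S: {$}  A: {$,a,c,d}  B: {$,a,c,d}  C: {$,a,c,d}
[2] — fixpoint
  S: {$}  A: {$,a,c,d}  B: {$,a,c,d}  C: {$,a,c,d}

FOLLOW(C) = ["$", "a", "c", "d"]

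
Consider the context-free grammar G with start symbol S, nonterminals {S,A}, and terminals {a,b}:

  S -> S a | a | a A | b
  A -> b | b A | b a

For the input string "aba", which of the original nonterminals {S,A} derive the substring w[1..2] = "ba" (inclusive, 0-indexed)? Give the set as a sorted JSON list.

CNF form of G:
  S -> S T1 | T1 A | a | b
  A -> T0 A | T0 T1 | b
  T0 -> b
  T1 -> a

Fill CYK table bottom-up — only the sub-triangle for w[1..2]:
  [1..1]={A,S,T0}  "b"  orig:{A,S}
  [2..2]={S,T1}  "a"  orig:{S}
  [1..2]={A,S}  "ba"

Original NTs in T[1,2] deriving "ba": ["A", "S"]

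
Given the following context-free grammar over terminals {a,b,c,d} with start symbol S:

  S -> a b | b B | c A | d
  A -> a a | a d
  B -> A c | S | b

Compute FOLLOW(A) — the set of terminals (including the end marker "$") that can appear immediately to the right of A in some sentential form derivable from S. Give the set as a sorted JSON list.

FIRST iteration:
pass 1:
  A via A→a a: +{a}
  B via B→A c: +{a}
  B via B→b: +{b}
  S via S→a b: +{a}
  S via S→b B: +{b}
  S via S→c A: +{c}
  S via S→d: +{d}
  FIRST(S)={a,b,c,d}  FIRST(A)={a}  FIRST(B)={a,b}
pass 2:
  B via B→S: +{c,d}
  FIRST(S)={a,b,c,d}  FIRST(A)={a}  FIRST(B)={a,b,c,d}
pass 3: (stable)
  FIRST(S)={a,b,c,d}  FIRST(A)={a}  FIRST(B)={a,b,c,d}

Compute FOLLOW by fixpoint:
initialize: $ ∈ FOLLOW(S)
[1]
  B→A c: FOLLOW(A) ⊇ FIRST(c) = {c}; new: +{c}
  S→b B: FOLLOW(B) ⊇ FOLLOW(S) ⊇ {$}; new: +{$}
  S→c A: FOLLOW(A) ⊇ FOLLOW(S) ⊇ {$}; new: +{$}
  S: {$}  A: {$,c}  B: {$}
[2] (no change)
  S: {$}  A: {$,c}  B: {$}

FOLLOW(A) = ["$", "c"]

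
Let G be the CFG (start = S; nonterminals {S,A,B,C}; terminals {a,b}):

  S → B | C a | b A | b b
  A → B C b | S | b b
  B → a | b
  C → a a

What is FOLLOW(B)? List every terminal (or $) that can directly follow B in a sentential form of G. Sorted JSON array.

FIRST sets, iterate to fixpoint:
round 1:
  A via A→b b: +{b}
  B via B→a: +{a}
  B via B→b: +{b}
  C via C→a a: +{a}
  S via S→B: +{a,b}
  FIRST(S)={a,b}  FIRST(A)={b}  FIRST(B)={a,b}  FIRST(C)={a}
round 2:
  A via A→B C b: +{a}
  FIRST(S)={a,b}  FIRST(A)={a,b}  FIRST(B)={a,b}  FIRST(C)={a}
round 3: (stable)
  FIRST(S)={a,b}  FIRST(A)={a,b}  FIRST(B)={a,b}  FIRST(C)={a}

FOLLOW sets:
seed FOLLOW(S) with $
iter 1:
  A→B C b: FOLLOW(B) ⊇ FIRST(C) = {a}; new: +{a}
  A→B C b: FOLLOW(C) ⊇ FIRST(b) = {b}; new: +{b}
  S→B: FOLLOW(B) ⊇ FOLLOW(S) ⊇ {$}; new: +{$}
  S→C a: FOLLOW(C) ⊇ FIRST(a) = {a}; new: +{a}
  S→b A: FOLLOW(A) ⊇ FOLLOW(S) ⊇ {$}; new: +{$}
  S: {$}  A: {$}  B: {$,a}  C: {a,b}
iter 2: (no change)
  S: {$}  A: {$}  B: {$,a}  C: {a,b}

FOLLOW(B) = ["$", "a"]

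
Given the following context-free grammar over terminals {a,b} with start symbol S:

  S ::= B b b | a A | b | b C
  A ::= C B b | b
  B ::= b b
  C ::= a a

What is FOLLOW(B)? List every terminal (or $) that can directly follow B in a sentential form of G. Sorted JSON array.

Compute FIRST by fixpoint:
round 1:
  A via A→b: +{b}
  B via B→b b: +{b}
  C via C→a a: +{a}
  S via S→B b b: +{b}
  S via S→a A: +{a}
  S: {a,b}  A: {b}  B: {b}  C: {a}
round 2:
  A via A→C B b: +{a}
  S: {a,b}  A: {a,b}  B: {b}  C: {a}
round 3: — fixpoint
  S: {a,b}  A: {a,b}  B: {b}  C: {a}

Compute FOLLOW by fixpoint:
seed FOLLOW(S) with $
pass 1:
  A→C B b: FOLLOW(C) ⊇ FIRST(B) = {b}; new: +{b}
  A→C B b: FOLLOW(B) ⊇ FIRST(b) = {b}; new: +{b}
  S→a A: FOLLOW(A) ⊇ FOLLOW(S) ⊇ {$}; new: +{$}
  S→b C: FOLLOW(C) ⊇ FOLLOW(S) ⊇ {$}; new: +{$}
  FOLLOW[S]={$}  FOLLOW[A]={$}  FOLLOW[B]={b}  FOLLOW[C]={$,b}
pass 2: (no change)
  FOLLOW[S]={$}  FOLLOW[A]={$}  FOLLOW[B]={b}  FOLLOW[C]={$,b}

FOLLOW(B) = ["b"]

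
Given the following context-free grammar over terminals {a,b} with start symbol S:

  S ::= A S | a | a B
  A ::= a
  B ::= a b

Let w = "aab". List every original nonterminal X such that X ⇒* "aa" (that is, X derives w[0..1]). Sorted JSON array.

Convert to CNF:
  S -> A S | T0 B | a
  A -> a
  B -> T0 T1
  T0 -> a
  T1 -> b

CYK fill (cells [i..j] with 0 ≤ i ≤ j ≤ 1 only):
  cell(0,0) a: {A,S,T0}  orig:{A,S}
  cell(1,1) a: {A,S,T0}  orig:{A,S}
  cell(0,1) aa: {S}

Original NTs in T[0,1] deriving "aa": ["S"]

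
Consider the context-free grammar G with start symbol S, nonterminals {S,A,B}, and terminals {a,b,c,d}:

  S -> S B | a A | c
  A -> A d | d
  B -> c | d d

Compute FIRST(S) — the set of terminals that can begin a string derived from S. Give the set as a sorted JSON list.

FIRST iteration:
iter 1:
  A via A→d: +{d}
  B via B→c: +{c}
  B via B→d d: +{d}
  S via S→a A: +{a}
  S via S→c: +{c}
  FIRST(S)={a,c}  FIRST(A)={d}  FIRST(B)={c,d}
iter 2: (stable)
  FIRST(S)={a,c}  FIRST(A)={d}  FIRST(B)={c,d}

FIRST(S) = ["a", "c"]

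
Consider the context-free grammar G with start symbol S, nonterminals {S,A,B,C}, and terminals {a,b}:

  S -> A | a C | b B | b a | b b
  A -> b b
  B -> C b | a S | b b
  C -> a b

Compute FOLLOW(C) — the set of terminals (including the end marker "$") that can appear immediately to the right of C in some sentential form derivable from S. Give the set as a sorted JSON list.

FIRST sets, iterate to fixpoint:
iter 1:
  A via A→b b: +{b}
  B via B→a S: +{a}
  B via B→b b: +{b}
  C via C→a b: +{a}
  S via S→A: +{b}
  S via S→a C: +{a}
  FIRST(S)={a,b}  FIRST(A)={b}  FIRST(B)={a,b}  FIRST(C)={a}
iter 2: (no change)
  FIRST(S)={a,b}  FIRST(A)={b}  FIRST(B)={a,b}  FIRST(C)={a}

FOLLOW sets:
initialize: $ ∈ FOLLOW(S)
iter 1:
  B→C b: FOLLOW(C) ⊇ FIRST(b) = {b}; new: +{b}
  S→A: FOLLOW(A) ⊇ FOLLOW(S) ⊇ {$}; new: +{$}
  S→a C: FOLLOW(C) ⊇ FOLLOW(S) ⊇ {$}; new: +{$}
  S→b B: FOLLOW(B) ⊇ FOLLOW(S) ⊇ {$}; new: +{$}
  FOLLOW[S]={$}  FOLLOW[A]={$}  FOLLOW[B]={$}  FOLLOW[C]={$,b}
iter 2: — fixpoint
  FOLLOW[S]={$}  FOLLOW[A]={$}  FOLLOW[B]={$}  FOLLOW[C]={$,b}

FOLLOW(C) = ["$", "b"]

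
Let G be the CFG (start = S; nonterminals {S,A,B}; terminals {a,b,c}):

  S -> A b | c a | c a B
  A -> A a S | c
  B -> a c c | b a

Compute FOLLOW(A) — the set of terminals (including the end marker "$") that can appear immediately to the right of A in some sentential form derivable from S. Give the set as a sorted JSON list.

Compute FIRST by fixpoint:
iter 1:
  A via A→c: +{c}
  B via B→a c c: +{a}
  B via B→b a: +{b}
  S via S→A b: +{c}
  FIRST(S)={c}  FIRST(A)={c}  FIRST(B)={a,b}
iter 2: (stable)
  FIRST(S)={c}  FIRST(A)={c}  FIRST(B)={a,b}

FOLLOW iteration:
initialize: $ ∈ FOLLOW(S)
[1]
  A→A a S: FOLLOW(A) ⊇ FIRST(a) = {a}; new: +{a}
  A→A a S: FOLLOW(S) ⊇ FOLLOW(A) ⊇ {a}; new: +{a}
  S→A b: FOLLOW(A) ⊇ FIRST(b) = {b}; new: +{b}
  S→c a B: FOLLOW(B) ⊇ FOLLOW(S) ⊇ {$,a}; new: +{$,a}
  FOLLOW(S)={$,a}  FOLLOW(A)={a,b}  FOLLOW(B)={$,a}
[2]
  A→A a S: FOLLOW(S) ⊇ FOLLOW(A) ⊇ {a,b}; new: +{b}
  S→c a B: FOLLOW(B) ⊇ FOLLOW(S) ⊇ {$,a,b}; new: +{b}
  FOLLOW(S)={$,a,b}  FOLLOW(A)={a,b}  FOLLOW(B)={$,a,b}
[3] (stable)
  FOLLOW(S)={$,a,b}  FOLLOW(A)={a,b}  FOLLOW(B)={$,a,b}

FOLLOW(A) = ["a", "b"]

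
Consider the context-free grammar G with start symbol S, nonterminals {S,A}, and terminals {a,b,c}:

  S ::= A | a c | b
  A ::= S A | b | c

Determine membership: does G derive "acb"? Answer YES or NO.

Convert to CNF:
  S -> S A | T0 T1 | b | c
  A -> S A | b | c
  T0 -> a
  T1 -> c

Fill CYK table bottom-up:
  T[0,0] 'a' = {T0}  orig:{}
  T[1,1] 'c' = {A,S,T1}  orig:{A,S}
  T[2,2] 'b' = {A,S}
  T[0,1] 'ac' = {S}
  T[1,2] 'cb' = {A,S}
  T[0,2] 'acb' = {A,S}

S ∈ T[0,2] ⇒ YES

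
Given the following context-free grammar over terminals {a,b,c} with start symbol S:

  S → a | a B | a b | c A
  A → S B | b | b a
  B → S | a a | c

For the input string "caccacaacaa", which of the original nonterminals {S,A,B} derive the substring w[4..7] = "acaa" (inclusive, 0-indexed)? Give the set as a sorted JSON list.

CNF form of G:
  S -> T1 B | T1 T0 | T2 A | a
  A -> S B | T0 T1 | b
  B -> T1 B | T1 T0 | T1 T1 | T2 A | a | c
  T0 -> b
  T1 -> a
  T2 -> c

CYK table (by increasing span) (cells [i..j] with 4 ≤ i ≤ j ≤ 7 only):
  cell(4,4) a: {B,S,T1}  orig:{B,S}
  cell(5,5) c: {B,T2}  orig:{B}
  cell(6,6) a: {B,S,T1}  orig:{B,S}
  cell(7,7) a: {B,S,T1}  orig:{B,S}
  cell(4,5) ac: {A,B,S}
  cell(5,6) ca: ∅
  cell(6,7) aa: {A,B,S}
  cell(4,6) aca: {A}
  cell(5,7) caa: {B,S}
  cell(4,7) acaa: {A,B,S}

Original NTs in T[4,7] deriving "acaa": ["A", "B", "S"]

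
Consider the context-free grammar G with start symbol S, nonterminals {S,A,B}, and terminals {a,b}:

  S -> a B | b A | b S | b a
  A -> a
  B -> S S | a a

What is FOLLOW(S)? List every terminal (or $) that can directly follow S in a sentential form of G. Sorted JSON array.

FIRST sets, iterate to fixpoint:
iter 1:
  A via A→a: +{a}
  B via B→a a: +{a}
  S via S→a B: +{a}
  S via S→b A: +{b}
  FIRST[S]={a,b}  FIRST[A]={a}  FIRST[B]={a}
iter 2:
  B via B→S S: +{b}
  FIRST[S]={a,b}  FIRST[A]={a}  FIRST[B]={a,b}
iter 3: done
  FIRST[S]={a,b}  FIRST[A]={a}  FIRST[B]={a,b}

Compute FOLLOW by fixpoint:
FOLLOW(S) := {$}
iter 1:
  B→S S: FOLLOW(S) ⊇ FIRST(S) = {a,b}; new: +{a,b}
  S→a B: FOLLOW(B) ⊇ FOLLOW(S) ⊇ {$,a,b}; new: +{$,a,b}
  S→b A: FOLLOW(A) ⊇ FOLLOW(S) ⊇ {$,a,b}; new: +{$,a,b}
  FOLLOW[S]={$,a,b}  FOLLOW[A]={$,a,b}  FOLLOW[B]={$,a,b}
iter 2: done
  FOLLOW[S]={$,a,b}  FOLLOW[A]={$,a,b}  FOLLOW[B]={$,a,b}

FOLLOW(S) = ["$", "a", "b"]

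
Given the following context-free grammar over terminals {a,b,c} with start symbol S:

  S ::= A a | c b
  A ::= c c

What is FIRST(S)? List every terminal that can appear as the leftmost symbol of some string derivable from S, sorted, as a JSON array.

FIRST sets, iterate to fixpoint:
pass 1:
  A via A→c c: +{c}
  S via S→A a: +{c}
  S: {c}  A: {c}
pass 2: (no change)
  S: {c}  A: {c}

FIRST(S) = ["c"]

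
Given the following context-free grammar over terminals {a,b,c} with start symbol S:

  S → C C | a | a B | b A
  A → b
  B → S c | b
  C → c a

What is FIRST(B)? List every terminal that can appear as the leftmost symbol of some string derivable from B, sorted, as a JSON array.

Compute FIRST by fixpoint:
round 1:
  A via A→b: +{b}
  B via B→b: +{b}
  C via C→c a: +{c}
  S via S→C C: +{c}
  S via S→a: +{a}
  S via S→b A: +{b}
  S: {a,b,c}  A: {b}  B: {b}  C: {c}
round 2:
  B via B→S c: +{a,c}
  S: {a,b,c}  A: {b}  B: {a,b,c}  C: {c}
round 3: (no change)
  S: {a,b,c}  A: {b}  B: {a,b,c}  C: {c}

FIRST(B) = ["a", "b", "c"]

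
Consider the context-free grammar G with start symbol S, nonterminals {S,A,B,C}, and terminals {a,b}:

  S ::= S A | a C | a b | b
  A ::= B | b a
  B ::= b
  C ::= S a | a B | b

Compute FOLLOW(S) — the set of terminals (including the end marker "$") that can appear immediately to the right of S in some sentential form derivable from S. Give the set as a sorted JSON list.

FIRST iteration:
iter 1:
  A via A→b a: +{b}
  B via B→b: +{b}
  C via C→a B: +{a}
  C via C→b: +{b}
  S via S→a C: +{a}
  S via S→b: +{b}
  FIRST(S)={a,b}  FIRST(A)={b}  FIRST(B)={b}  FIRST(C)={a,b}
iter 2: — fixpoint
  FIRST(S)={a,b}  FIRST(A)={b}  FIRST(B)={b}  FIRST(C)={a,b}

FOLLOW iteration:
initialize: $ ∈ FOLLOW(S)
round 1:
  C→S a: FOLLOW(S) ⊇ FIRST(a) = {a}; new: +{a}
  S→S A: FOLLOW(S) ⊇ FIRST(A) = {b}; new: +{b}
  S→S A: FOLLOW(A) ⊇ FOLLOW(S) ⊇ {$,a,b}; new: +{$,a,b}
  S→a C: FOLLOW(C) ⊇ FOLLOW(S) ⊇ {$,a,b}; new: +{$,a,b}
  FOLLOW[S]={$,a,b}  FOLLOW[A]={$,a,b}  FOLLOW[B]={}  FOLLOW[C]={$,a,b}
round 2:
  A→B: FOLLOW(B) ⊇ FOLLOW(A) ⊇ {$,a,b}; new: +{$,a,b}
  FOLLOW[S]={$,a,b}  FOLLOW[A]={$,a,b}  FOLLOW[B]={$,a,b}  FOLLOW[C]={$,a,b}
round 3: done
  FOLLOW[S]={$,a,b}  FOLLOW[A]={$,a,b}  FOLLOW[B]={$,a,b}  FOLLOW[C]={$,a,b}

FOLLOW(S) = ["$", "a", "b"]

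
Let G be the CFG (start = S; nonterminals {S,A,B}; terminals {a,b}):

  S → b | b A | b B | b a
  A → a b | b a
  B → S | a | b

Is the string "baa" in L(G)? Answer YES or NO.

Convert to CNF:
  S -> T1 A | T1 B | T1 T0 | b
  A -> T0 T1 | T1 T0
  B -> T1 A | T1 B | T1 T0 | a | b
  T0 -> a
  T1 -> b

CYK table (by increasing span):
  [0..0]={B,S,T1}  "b"  orig:{B,S}
  [1..1]={B,T0}  "a"  orig:{B}
  [2..2]={B,T0}  "a"  orig:{B}
  [0..1]={A,B,S}  "ba"
  [1..2]=∅  "aa"
  [0..2]=∅  "baa"

S ∉ T[0,2] ⇒ NO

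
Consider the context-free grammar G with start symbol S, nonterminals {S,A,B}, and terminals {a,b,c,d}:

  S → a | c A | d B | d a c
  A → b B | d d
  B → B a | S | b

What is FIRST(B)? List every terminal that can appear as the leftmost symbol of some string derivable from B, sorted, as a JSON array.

FIRST sets, iterate to fixpoint:
round 1:
  A via A→b B: +{b}
  A via A→d d: +{d}
  B via B→b: +{b}
  S via S→a: +{a}
  S via S→c A: +{c}
  S via S→d B: +{d}
  FIRST[S]={a,c,d}  FIRST[A]={b,d}  FIRST[B]={b}
round 2:
  B via B→S: +{a,c,d}
  FIRST[S]={a,c,d}  FIRST[A]={b,d}  FIRST[B]={a,b,c,d}
round 3: (no change)
  FIRST[S]={a,c,d}  FIRST[A]={b,d}  FIRST[B]={a,b,c,d}

FIRST(B) = ["a", "b", "c", "d"]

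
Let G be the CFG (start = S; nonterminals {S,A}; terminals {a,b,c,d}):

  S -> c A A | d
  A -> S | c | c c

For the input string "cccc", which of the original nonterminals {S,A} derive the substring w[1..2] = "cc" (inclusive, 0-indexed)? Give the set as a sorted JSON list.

CNF form of G:
  S -> T0 X2 | d
  A -> T0 T0 | T0 X1 | c | d
  T0 -> c
  X1 -> A A
  X2 -> A A

Fill CYK table bottom-up, restricted to cells inside w[1..2]:
  [1..1]={A,T0}  "c"  orig:{A}
  [2..2]={A,T0}  "c"  orig:{A}
  [1..2]={A,X1,X2}  "cc"  orig:{A}

Original NTs in T[1,2] deriving "cc": ["A"]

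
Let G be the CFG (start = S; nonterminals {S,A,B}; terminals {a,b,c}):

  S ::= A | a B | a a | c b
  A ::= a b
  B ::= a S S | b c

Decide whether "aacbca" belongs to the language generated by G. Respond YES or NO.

CNF form of G:
  S -> T0 B | T0 T0 | T0 T1 | T2 T1
  A -> T0 T1
  B -> T0 X3 | T1 T2
  T0 -> a
  T1 -> b
  T2 -> c
  X3 -> S S

CYK table (by increasing span):
  [0..0]={T0}  "a"  orig:{}
  [1..1]={T0}  "a"  orig:{}
  [2..2]={T2}  "c"  orig:{}
  [3..3]={T1}  "b"  orig:{}
  [4..4]={T2}  "c"  orig:{}
  [5..5]={T0}  "a"  orig:{}
  [0..1]={S}  "aa"
  [1..2]=∅  "ac"
  [2..3]={S}  "cb"
  [3..4]={B}  "bc"
  [4..5]=∅  "ca"
  [0..2]=∅  "aac"
  [1..3]=∅  "acb"
  [2..4]=∅  "cbc"
  [3..5]=∅  "bca"
  [0..3]={X3}  "aacb"  orig:{}
  [1..4]=∅  "acbc"
  [2..5]=∅  "cbca"
  [0..4]=∅  "aacbc"
  [1..5]=∅  "acbca"
  [0..5]=∅  "aacbca"

S ∉ T[0,5] ⇒ NO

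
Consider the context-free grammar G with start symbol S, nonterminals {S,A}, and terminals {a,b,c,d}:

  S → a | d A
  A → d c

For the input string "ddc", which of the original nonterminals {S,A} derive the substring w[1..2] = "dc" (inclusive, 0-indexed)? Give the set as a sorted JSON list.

CNF form of G:
  S -> T0 A | a
  A -> T0 T1
  T0 -> d
  T1 -> c

Fill CYK table bottom-up — only the sub-triangle for w[1..2]:
  T[1,1] 'd' = {T0}  orig:{}
  T[2,2] 'c' = {T1}  orig:{}
  T[1,2] 'dc' = {A}

Original NTs in T[1,2] deriving "dc": ["A"]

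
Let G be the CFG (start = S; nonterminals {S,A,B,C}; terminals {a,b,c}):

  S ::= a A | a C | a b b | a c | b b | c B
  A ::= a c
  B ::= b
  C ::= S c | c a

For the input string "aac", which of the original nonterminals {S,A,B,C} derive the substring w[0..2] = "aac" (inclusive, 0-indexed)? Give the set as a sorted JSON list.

Convert to CNF:
  S -> T0 A | T0 C | T0 T1 | T0 X3 | T1 B | T2 T2
  A -> T0 T1
  B -> b
  C -> S T1 | T1 T0
  T0 -> a
  T1 -> c
  T2 -> b
  X3 -> T2 T2

CYK table (by increasing span) (cells [i..j] with 0 ≤ i ≤ j ≤ 2 only):
  cell(0,0) a: {T0}  orig:{}
  cell(1,1) a: {T0}  orig:{}
  cell(2,2) c: {T1}  orig:{}
  cell(0,1) aa: ∅
  cell(1,2) ac: {A,S}
  cell(0,2) aac: {S}

Original NTs in T[0,2] deriving "aac": ["S"]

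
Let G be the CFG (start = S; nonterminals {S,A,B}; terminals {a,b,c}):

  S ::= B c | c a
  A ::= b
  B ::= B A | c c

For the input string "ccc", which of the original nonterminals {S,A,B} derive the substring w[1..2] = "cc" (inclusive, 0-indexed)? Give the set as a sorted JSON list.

Convert to CNF:
  S -> B T0 | T0 T1
  A -> b
  B -> B A | T0 T0
  T0 -> c
  T1 -> a

CYK table (by increasing span), restricted to cells inside w[1..2]:
  T[1,1] 'c' = {T0}  orig:{}
  T[2,2] 'c' = {T0}  orig:{}
  T[1,2] 'cc' = {B}

Original NTs in T[1,2] deriving "cc": ["B"]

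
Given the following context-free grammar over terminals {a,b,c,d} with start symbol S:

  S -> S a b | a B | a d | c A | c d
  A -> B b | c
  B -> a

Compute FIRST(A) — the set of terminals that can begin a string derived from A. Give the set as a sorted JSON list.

FIRST iteration:
round 1:
  A via A→c: +{c}
  B via B→a: +{a}
  S via S→a B: +{a}
  S via S→c A: +{c}
  FIRST[S]={a,c}  FIRST[A]={c}  FIRST[B]={a}
round 2:
  A via A→B b: +{a}
  FIRST[S]={a,c}  FIRST[A]={a,c}  FIRST[B]={a}
round 3: done
  FIRST[S]={a,c}  FIRST[A]={a,c}  FIRST[B]={a}

FIRST(A) = ["a", "c"]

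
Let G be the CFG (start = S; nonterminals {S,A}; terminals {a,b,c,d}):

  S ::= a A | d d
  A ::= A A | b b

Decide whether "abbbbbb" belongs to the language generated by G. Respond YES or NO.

Convert to CNF:
  S -> T1 A | T2 T2
  A -> A A | T0 T0
  T0 -> b
  T1 -> a
  T2 -> d

CYK table (by increasing span):
  cell(0,0) a: {T1}  orig:{}
  cell(1,1) b: {T0}  orig:{}
  cell(2,2) b: {T0}  orig:{}
  cell(3,3) b: {T0}  orig:{}
  cell(4,4) b: {T0}  orig:{}
  cell(5,5) b: {T0}  orig:{}
  cell(6,6) b: {T0}  orig:{}
  cell(0,1) ab: ∅
  cell(1,2) bb: {A}
  cell(2,3) bb: {A}
  cell(3,4) bb: {A}
  cell(4,5) bb: {A}
  cell(5,6) bb: {A}
  cell(0,2) abb: {S}
  cell(1,3) bbb: ∅
  cell(2,4) bbb: ∅
  cell(3,5) bbb: ∅
  cell(4,6) bbb: ∅
  cell(0,3) abbb: ∅
  cell(1,4) bbbb: {A}
  cell(2,5) bbbb: {A}
  cell(3,6) bbbb: {A}
  cell(0,4) abbbb: {S}
  cell(1,5) bbbbb: ∅
  cell(2,6) bbbbb: ∅
  cell(0,5) abbbbb: ∅
  cell(1,6) bbbbbb: {A}
  cell(0,6) abbbbbb: {S}

S ∈ T[0,6] ⇒ YES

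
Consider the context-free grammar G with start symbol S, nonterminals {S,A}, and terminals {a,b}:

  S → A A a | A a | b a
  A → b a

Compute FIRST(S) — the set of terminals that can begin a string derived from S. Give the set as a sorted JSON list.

FIRST iteration:
iter 1:
  A via A→b a: +{b}
  S via S→A A a: +{b}
  S: {b}  A: {b}
iter 2: (no change)
  S: {b}  A: {b}

FIRST(S) = ["b"]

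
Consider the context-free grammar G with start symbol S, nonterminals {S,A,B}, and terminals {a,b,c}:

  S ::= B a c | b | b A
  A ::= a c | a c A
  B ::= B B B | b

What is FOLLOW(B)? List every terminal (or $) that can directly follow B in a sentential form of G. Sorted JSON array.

Compute FIRST by fixpoint:
pass 1:
  A via A→a c: +{a}
  B via B→b: +{b}
  S via S→B a c: +{b}
  FIRST(S)={b}  FIRST(A)={a}  FIRST(B)={b}
pass 2: done
  FIRST(S)={b}  FIRST(A)={a}  FIRST(B)={b}

FOLLOW sets:
FOLLOW(S) := {$}
[1]
  B→B B B: FOLLOW(B) ⊇ FIRST(B) = {b}; new: +{b}
  S→B a c: FOLLOW(B) ⊇ FIRST(a) = {a}; new: +{a}
  S→b A: FOLLOW(A) ⊇ FOLLOW(S) ⊇ {$}; new: +{$}
  FOLLOW[S]={$}  FOLLOW[A]={$}  FOLLOW[B]={a,b}
[2] (no change)
  FOLLOW[S]={$}  FOLLOW[A]={$}  FOLLOW[B]={a,b}

FOLLOW(B) = ["a", "b"]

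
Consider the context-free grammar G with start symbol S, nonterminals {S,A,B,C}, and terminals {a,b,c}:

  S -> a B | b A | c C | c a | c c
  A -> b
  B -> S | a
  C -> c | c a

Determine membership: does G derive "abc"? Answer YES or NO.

Convert to CNF:
  S -> T0 B | T1 A | T2 C | T2 T0 | T2 T2
  A -> b
  B -> T0 B | T1 A | T2 C | T2 T0 | T2 T2 | a
  C -> T2 T0 | c
  T0 -> a
  T1 -> b
  T2 -> c

Fill CYK table bottom-up:
  T[0,0] 'a' = {B,T0}  orig:{B}
  T[1,1] 'b' = {A,T1}  orig:{A}
  T[2,2] 'c' = {C,T2}  orig:{C}
  T[0,1] 'ab' = ∅
  T[1,2] 'bc' = ∅
  T[0,2] 'abc' = ∅

S ∉ T[0,2] ⇒ NO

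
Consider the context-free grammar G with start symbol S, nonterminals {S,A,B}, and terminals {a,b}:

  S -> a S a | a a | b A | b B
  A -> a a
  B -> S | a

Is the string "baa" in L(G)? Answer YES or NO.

CNF form of G:
  S -> T0 T0 | T0 X3 | T1 A | T1 B
  A -> T0 T0
  B -> T0 T0 | T0 X2 | T1 A | T1 B | a
  T0 -> a
  T1 -> b
  X2 -> S T0
  X3 -> S T0

CYK table (by increasing span):
  T[0,0] 'b' = {T1}  orig:{}
  T[1,1] 'a' = {B,T0}  orig:{B}
  T[2,2] 'a' = {B,T0}  orig:{B}
  T[0,1] 'ba' = {B,S}
  T[1,2] 'aa' = {A,B,S}
  T[0,2] 'baa' = {B,S,X2,X3}  orig:{B,S}

S ∈ T[0,2] ⇒ YES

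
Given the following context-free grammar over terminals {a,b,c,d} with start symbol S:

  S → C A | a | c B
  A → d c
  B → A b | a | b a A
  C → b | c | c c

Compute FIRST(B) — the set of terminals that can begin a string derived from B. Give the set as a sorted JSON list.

Compute FIRST by fixpoint:
iter 1:
  A via A→d c: +{d}
  B via B→A b: +{d}
  B via B→a: +{a}
  B via B→b a A: +{b}
  C via C→b: +{b}
  C via C→c: +{c}
  S via S→C A: +{b,c}
  S via S→a: +{a}
  S: {a,b,c}  A: {d}  B: {a,b,d}  C: {b,c}
iter 2: (no change)
  S: {a,b,c}  A: {d}  B: {a,b,d}  C: {b,c}

FIRST(B) = ["a", "b", "d"]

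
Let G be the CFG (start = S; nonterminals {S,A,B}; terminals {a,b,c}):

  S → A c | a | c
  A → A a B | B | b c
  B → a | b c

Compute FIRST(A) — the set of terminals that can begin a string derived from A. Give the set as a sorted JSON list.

Compute FIRST by fixpoint:
[1]
  A via A→b c: +{b}
  B via B→a: +{a}
  B via B→b c: +{b}
  S via S→A c: +{b}
  S via S→a: +{a}
  S via S→c: +{c}
  FIRST(S)={a,b,c}  FIRST(A)={b}  FIRST(B)={a,b}
[2]
  A via A→B: +{a}
  FIRST(S)={a,b,c}  FIRST(A)={a,b}  FIRST(B)={a,b}
[3] (stable)
  FIRST(S)={a,b,c}  FIRST(A)={a,b}  FIRST(B)={a,b}

FIRST(A) = ["a", "b"]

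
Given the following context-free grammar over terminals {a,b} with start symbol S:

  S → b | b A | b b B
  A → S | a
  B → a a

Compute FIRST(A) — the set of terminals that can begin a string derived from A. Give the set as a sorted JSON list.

FIRST sets, iterate to fixpoint:
round 1:
  A via A→a: +{a}
  B via B→a a: +{a}
  S via S→b: +{b}
  FIRST[S]={b}  FIRST[A]={a}  FIRST[B]={a}
round 2:
  A via A→S: +{b}
  FIRST[S]={b}  FIRST[A]={a,b}  FIRST[B]={a}
round 3: done
  FIRST[S]={b}  FIRST[A]={a,b}  FIRST[B]={a}

FIRST(A) = ["a", "b"]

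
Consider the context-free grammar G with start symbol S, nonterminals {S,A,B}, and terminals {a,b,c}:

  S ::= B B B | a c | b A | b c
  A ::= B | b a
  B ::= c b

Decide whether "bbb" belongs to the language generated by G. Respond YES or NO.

Convert to CNF:
  S -> B X3 | T0 A | T0 T2 | T1 T2
  A -> T0 T1 | T2 T0
  B -> T2 T0
  T0 -> b
  T1 -> a
  T2 -> c
  X3 -> B B

CYK table (by increasing span):
  cell(0,0) b: {T0}  orig:{}
  cell(1,1) b: {T0}  orig:{}
  cell(2,2) b: {T0}  orig:{}
  cell(0,1) bb: ∅
  cell(1,2) bb: ∅
  cell(0,2) bbb: ∅

S ∉ T[0,2] ⇒ NO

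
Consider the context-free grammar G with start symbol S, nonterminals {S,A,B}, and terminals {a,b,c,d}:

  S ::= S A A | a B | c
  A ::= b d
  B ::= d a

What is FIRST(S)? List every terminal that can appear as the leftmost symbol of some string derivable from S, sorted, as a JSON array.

Compute FIRST by fixpoint:
[1]
  A via A→b d: +{b}
  B via B→d a: +{d}
  S via S→a B: +{a}
  S via S→c: +{c}
  FIRST[S]={a,c}  FIRST[A]={b}  FIRST[B]={d}
[2] — fixpoint
  FIRST[S]={a,c}  FIRST[A]={b}  FIRST[B]={d}

FIRST(S) = ["a", "c"]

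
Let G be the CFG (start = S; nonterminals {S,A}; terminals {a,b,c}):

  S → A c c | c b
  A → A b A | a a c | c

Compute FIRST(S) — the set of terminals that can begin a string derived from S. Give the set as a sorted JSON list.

FIRST sets, iterate to fixpoint:
[1]
  A via A→a a c: +{a}
  A via A→c: +{c}
  S via S→A c c: +{a,c}
  FIRST(S)={a,c}  FIRST(A)={a,c}
[2] — fixpoint
  FIRST(S)={a,c}  FIRST(A)={a,c}

FIRST(S) = ["a", "c"]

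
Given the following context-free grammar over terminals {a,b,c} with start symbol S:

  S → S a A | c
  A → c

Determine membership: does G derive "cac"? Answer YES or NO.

CNF form of G:
  S -> S X1 | c
  A -> c
  T0 -> a
  X1 -> T0 A

CYK fill:
  T[0,0] 'c' = {A,S}
  T[1,1] 'a' = {T0}  orig:{}
  T[2,2] 'c' = {A,S}
  T[0,1] 'ca' = ∅
  T[1,2] 'ac' = {X1}  orig:{}
  T[0,2] 'cac' = {S}

S ∈ T[0,2] ⇒ YES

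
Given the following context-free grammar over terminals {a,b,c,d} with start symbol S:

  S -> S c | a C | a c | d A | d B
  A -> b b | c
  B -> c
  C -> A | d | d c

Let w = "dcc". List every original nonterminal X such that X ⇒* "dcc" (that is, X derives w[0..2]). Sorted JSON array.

CNF form of G:
  S -> S T2 | T1 A | T1 B | T3 C | T3 T2
  A -> T0 T0 | c
  B -> c
  C -> T0 T0 | T1 T2 | c | d
  T0 -> b
  T1 -> d
  T2 -> c
  T3 -> a

CYK table (by increasing span) — only the sub-triangle for w[0..2]:
  [0..0]={C,T1}  "d"  orig:{C}
  [1..1]={A,B,C,T2}  "c"  orig:{A,B,C}
  [2..2]={A,B,C,T2}  "c"  orig:{A,B,C}
  [0..1]={C,S}  "dc"
  [1..2]=∅  "cc"
  [0..2]={S}  "dcc"

Original NTs in T[0,2] deriving "dcc": ["S"]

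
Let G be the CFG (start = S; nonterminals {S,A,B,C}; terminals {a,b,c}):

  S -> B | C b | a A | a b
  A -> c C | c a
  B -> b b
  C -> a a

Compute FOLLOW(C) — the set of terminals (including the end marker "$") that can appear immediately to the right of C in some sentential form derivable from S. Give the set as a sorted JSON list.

FIRST iteration:
[1]
  A via A→c C: +{c}
  B via B→b b: +{b}
  C via C→a a: +{a}
  S via S→B: +{b}
  S via S→C b: +{a}
  FIRST(S)={a,b}  FIRST(A)={c}  FIRST(B)={b}  FIRST(C)={a}
[2] — fixpoint
  FIRST(S)={a,b}  FIRST(A)={c}  FIRST(B)={b}  FIRST(C)={a}

FOLLOW iteration:
seed FOLLOW(S) with $
round 1:
  S→B: FOLLOW(B) ⊇ FOLLOW(S) ⊇ {$}; new: +{$}
  S→C b: FOLLOW(C) ⊇ FIRST(b) = {b}; new: +{b}
  S→a A: FOLLOW(A) ⊇ FOLLOW(S) ⊇ {$}; new: +{$}
  FOLLOW(S)={$}  FOLLOW(A)={$}  FOLLOW(B)={$}  FOLLOW(C)={b}
round 2:
  A→c C: FOLLOW(C) ⊇ FOLLOW(A) ⊇ {$}; new: +{$}
  FOLLOW(S)={$}  FOLLOW(A)={$}  FOLLOW(B)={$}  FOLLOW(C)={$,b}
round 3: done
  FOLLOW(S)={$}  FOLLOW(A)={$}  FOLLOW(B)={$}  FOLLOW(C)={$,b}

FOLLOW(C) = ["$", "b"]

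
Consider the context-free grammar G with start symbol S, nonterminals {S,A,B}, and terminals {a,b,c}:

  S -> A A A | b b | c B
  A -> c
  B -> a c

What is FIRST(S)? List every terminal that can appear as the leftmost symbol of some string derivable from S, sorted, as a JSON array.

FIRST sets, iterate to fixpoint:
pass 1:
  A via A→c: +{c}
  B via B→a c: +{a}
  S via S→A A A: +{c}
  S via S→b b: +{b}
  FIRST[S]={b,c}  FIRST[A]={c}  FIRST[B]={a}
pass 2: — fixpoint
  FIRST[S]={b,c}  FIRST[A]={c}  FIRST[B]={a}

FIRST(S) = ["b", "c"]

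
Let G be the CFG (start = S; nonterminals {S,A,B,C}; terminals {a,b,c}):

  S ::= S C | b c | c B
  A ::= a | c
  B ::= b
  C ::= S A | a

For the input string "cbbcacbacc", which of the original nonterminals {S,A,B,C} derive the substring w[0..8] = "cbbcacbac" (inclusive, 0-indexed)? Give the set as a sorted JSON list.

Convert to CNF:
  S -> S C | T0 T1 | T1 B
  A -> a | c
  B -> b
  C -> S A | a
  T0 -> b
  T1 -> c

Fill CYK table bottom-up, restricted to cells inside w[0..8]:
  cell(0,0) c: {A,T1}  orig:{A}
  cell(1,1) b: {B,T0}  orig:{B}
  cell(2,2) b: {B,T0}  orig:{B}
  cell(3,3) c: {A,T1}  orig:{A}
  cell(4,4) a: {A,C}
  cell(5,5) c: {A,T1}  orig:{A}
  cell(6,6) b: {B,T0}  orig:{B}
  cell(7,7) a: {A,C}
  cell(8,8) c: {A,T1}  orig:{A}
  cell(0,1) cb: {S}
  cell(1,2) bb: ∅
  cell(2,3) bc: {S}
  cell(3,4) ca: ∅
  cell(4,5) ac: ∅
  cell(5,6) cb: {S}
  cell(6,7) ba: ∅
  cell(7,8) ac: ∅
  cell(0,2) cbb: ∅
  cell(1,3) bbc: ∅
  cell(2,4) bca: {C,S}
  cell(3,5) cac: ∅
  cell(4,6) acb: ∅
  cell(5,7) cba: {C,S}
  cell(6,8) bac: ∅
  cell(0,3) cbbc: ∅
  cell(1,4) bbca: ∅
  cell(2,5) bcac: {C}
  cell(3,6) cacb: ∅
  cell(4,7) acba: ∅
  cell(5,8) cbac: {C}
  cell(0,4) cbbca: {S}
  cell(1,5) bbcac: ∅
  cell(2,6) bcacb: ∅
  cell(3,7) cacba: ∅
  cell(4,8) acbac: ∅
  cell(0,5) cbbcac: {C,S}
  cell(1,6) bbcacb: ∅
  cell(2,7) bcacba: {S}
  cell(3,8) cacbac: ∅
  cell(0,6) cbbcacb: ∅
  cell(1,7) bbcacba: ∅
  cell(2,8) bcacbac: {C,S}
  cell(0,7) cbbcacba: {S}
  cell(1,8) bbcacbac: ∅
  cell(0,8) cbbcacbac: {C,S}

Original NTs in T[0,8] deriving "cbbcacbac": ["C", "S"]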